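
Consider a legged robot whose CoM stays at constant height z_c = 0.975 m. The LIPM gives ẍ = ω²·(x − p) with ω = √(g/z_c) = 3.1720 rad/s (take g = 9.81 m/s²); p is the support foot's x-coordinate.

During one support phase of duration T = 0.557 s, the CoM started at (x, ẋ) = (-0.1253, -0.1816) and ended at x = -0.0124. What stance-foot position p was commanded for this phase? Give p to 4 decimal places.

ωT = 3.1720·0.557 = 1.766804; cosh(ωT) = 3.011499, sinh(ωT) = 2.840621
x(T) = p + (x₀−p)·cosh(ωT) + (ẋ₀/ω)·sinh(ωT) ⇒ p·(1 − cosh) = x(T) − x₀·cosh − (ẋ₀/ω)·sinh
numerator   = -0.0124 − (-0.1253)·3.011499 − (-0.1816/3.1720)·2.840621 = 0.527569
denominator = 1 − 3.011499 = -2.011499
p = 0.527569 / -2.011499 = -0.2623

p = -0.2623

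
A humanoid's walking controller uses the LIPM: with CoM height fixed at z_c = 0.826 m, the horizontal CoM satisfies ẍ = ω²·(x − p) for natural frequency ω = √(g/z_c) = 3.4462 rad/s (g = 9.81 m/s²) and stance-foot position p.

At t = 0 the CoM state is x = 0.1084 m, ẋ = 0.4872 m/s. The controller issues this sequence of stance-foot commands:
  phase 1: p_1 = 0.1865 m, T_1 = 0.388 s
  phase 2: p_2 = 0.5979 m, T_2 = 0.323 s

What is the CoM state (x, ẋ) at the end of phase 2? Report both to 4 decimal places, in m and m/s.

phase 1: p=0.1865, T=0.388, ωT=1.337126, cosh=2.035341, sinh=1.772741; start (x,ẋ)=(0.108400, 0.487200) → end (x,ẋ)=(0.278158, 0.514488)
phase 2: p=0.5979, T=0.323, ωT=1.113123, cosh=1.686190, sinh=1.357658; start (x,ẋ)=(0.278158, 0.514488) → end (x,ẋ)=(0.261441, -0.628474)

x = 0.2614, ẋ = -0.6285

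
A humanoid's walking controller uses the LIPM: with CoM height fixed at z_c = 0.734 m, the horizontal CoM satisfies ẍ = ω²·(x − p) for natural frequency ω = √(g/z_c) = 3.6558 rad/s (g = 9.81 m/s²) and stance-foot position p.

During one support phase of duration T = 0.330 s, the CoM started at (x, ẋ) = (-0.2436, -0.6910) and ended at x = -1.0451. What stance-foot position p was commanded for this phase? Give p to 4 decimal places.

ωT = 3.6558·0.330 = 1.206414; cosh(ωT) = 1.820375, sinh(ωT) = 1.521106
x(T) = p + (x₀−p)·cosh(ωT) + (ẋ₀/ω)·sinh(ωT) ⇒ p·(1 − cosh) = x(T) − x₀·cosh − (ẋ₀/ω)·sinh
numerator   = -1.0451 − (-0.2436)·1.820375 − (-0.6910/3.6558)·1.521106 = -0.314145
denominator = 1 − 1.820375 = -0.820375
p = -0.314145 / -0.820375 = 0.3829

p = 0.3829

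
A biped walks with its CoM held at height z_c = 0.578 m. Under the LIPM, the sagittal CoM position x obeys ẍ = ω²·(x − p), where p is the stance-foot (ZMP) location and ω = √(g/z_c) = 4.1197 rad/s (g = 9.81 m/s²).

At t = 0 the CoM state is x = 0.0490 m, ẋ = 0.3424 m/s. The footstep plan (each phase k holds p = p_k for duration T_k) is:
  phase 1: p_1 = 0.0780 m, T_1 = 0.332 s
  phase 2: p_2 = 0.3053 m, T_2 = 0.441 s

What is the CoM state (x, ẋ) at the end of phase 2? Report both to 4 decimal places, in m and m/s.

phase 1: p=0.0780, T=0.332, ωT=1.367740, cosh=2.090575, sinh=1.835893; start (x,ẋ)=(0.049000, 0.342400) → end (x,ẋ)=(0.169960, 0.496476)
phase 2: p=0.3053, T=0.441, ωT=1.816788, cosh=3.157306, sinh=2.994759; start (x,ẋ)=(0.169960, 0.496476) → end (x,ẋ)=(0.238896, -0.102235)

x = 0.2389, ẋ = -0.1022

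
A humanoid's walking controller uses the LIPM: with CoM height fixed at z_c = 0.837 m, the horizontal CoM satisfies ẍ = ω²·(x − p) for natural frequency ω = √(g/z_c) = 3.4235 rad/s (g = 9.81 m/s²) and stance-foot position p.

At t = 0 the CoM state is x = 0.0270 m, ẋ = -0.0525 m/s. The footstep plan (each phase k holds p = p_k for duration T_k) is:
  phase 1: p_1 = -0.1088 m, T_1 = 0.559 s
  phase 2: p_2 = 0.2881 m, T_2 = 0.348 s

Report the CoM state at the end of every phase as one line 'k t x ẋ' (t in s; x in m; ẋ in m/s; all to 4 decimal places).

phase 1: p=-0.1088, T=0.559, ωT=1.913737, cosh=3.462949, sinh=3.315420; start (x,ẋ)=(0.027000, -0.052500) → end (x,ẋ)=(0.310626, 1.359572)
phase 2: p=0.2881, T=0.348, ωT=1.191378, cosh=1.797708, sinh=1.493906; start (x,ẋ)=(0.310626, 1.359572) → end (x,ẋ)=(0.921868, 2.559319)

1 0.5590 0.3106 1.3596
2 0.9070 0.9219 2.5593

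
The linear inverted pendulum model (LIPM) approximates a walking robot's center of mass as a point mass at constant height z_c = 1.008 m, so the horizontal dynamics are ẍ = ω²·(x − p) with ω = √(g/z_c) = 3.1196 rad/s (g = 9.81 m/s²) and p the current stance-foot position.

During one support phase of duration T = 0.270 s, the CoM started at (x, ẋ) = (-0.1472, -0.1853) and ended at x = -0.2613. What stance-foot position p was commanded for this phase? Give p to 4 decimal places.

ωT = 3.1196·0.270 = 0.842292; cosh(ωT) = 1.376202, sinh(ωT) = 0.945480
x(T) = p + (x₀−p)·cosh(ωT) + (ẋ₀/ω)·sinh(ωT) ⇒ p·(1 − cosh) = x(T) − x₀·cosh − (ẋ₀/ω)·sinh
numerator   = -0.2613 − (-0.1472)·1.376202 − (-0.1853/3.1196)·0.945480 = -0.002563
denominator = 1 − 1.376202 = -0.376202
p = -0.002563 / -0.376202 = 0.0068

p = 0.0068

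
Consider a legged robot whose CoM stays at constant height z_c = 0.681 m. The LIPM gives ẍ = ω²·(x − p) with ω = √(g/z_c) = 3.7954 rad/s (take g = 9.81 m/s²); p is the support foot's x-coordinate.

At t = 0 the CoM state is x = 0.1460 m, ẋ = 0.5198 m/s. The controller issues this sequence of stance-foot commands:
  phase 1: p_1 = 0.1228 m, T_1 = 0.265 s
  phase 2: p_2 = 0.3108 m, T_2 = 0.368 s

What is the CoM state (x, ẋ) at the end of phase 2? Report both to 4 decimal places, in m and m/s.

phase 1: p=0.1228, T=0.265, ωT=1.005781, cosh=1.549900, sinh=1.184141; start (x,ẋ)=(0.146000, 0.519800) → end (x,ẋ)=(0.320932, 0.909906)
phase 2: p=0.3108, T=0.368, ωT=1.396707, cosh=2.144640, sinh=1.897229; start (x,ẋ)=(0.320932, 0.909906) → end (x,ẋ)=(0.787370, 2.024378)

x = 0.7874, ẋ = 2.0244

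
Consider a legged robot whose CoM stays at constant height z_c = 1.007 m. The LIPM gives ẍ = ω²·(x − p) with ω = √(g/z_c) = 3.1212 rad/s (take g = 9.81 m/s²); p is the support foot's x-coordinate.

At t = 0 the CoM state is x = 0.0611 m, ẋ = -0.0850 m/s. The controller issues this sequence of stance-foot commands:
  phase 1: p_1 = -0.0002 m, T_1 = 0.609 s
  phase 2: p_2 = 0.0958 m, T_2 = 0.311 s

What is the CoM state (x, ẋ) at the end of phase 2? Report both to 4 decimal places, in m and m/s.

x = 0.2543, ẋ = 0.5925

phase 1: p=-0.0002, T=0.609, ωT=1.900811, cosh=3.420382, sinh=3.270935; start (x,ẋ)=(0.061100, -0.085000) → end (x,ẋ)=(0.120392, 0.335094)
phase 2: p=0.0958, T=0.311, ωT=0.970693, cosh=1.509297, sinh=1.130477; start (x,ẋ)=(0.120392, 0.335094) → end (x,ẋ)=(0.254285, 0.592527)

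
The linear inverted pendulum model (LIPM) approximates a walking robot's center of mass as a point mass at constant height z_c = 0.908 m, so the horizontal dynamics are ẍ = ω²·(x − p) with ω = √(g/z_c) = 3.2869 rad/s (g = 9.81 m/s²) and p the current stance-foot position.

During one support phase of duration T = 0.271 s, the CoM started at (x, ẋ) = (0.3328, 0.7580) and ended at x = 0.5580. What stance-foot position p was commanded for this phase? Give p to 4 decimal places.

p = 0.3528

ωT = 3.2869·0.271 = 0.890750; cosh(ωT) = 1.423652, sinh(ωT) = 1.013304
x(T) = p + (x₀−p)·cosh(ωT) + (ẋ₀/ω)·sinh(ωT) ⇒ p·(1 − cosh) = x(T) − x₀·cosh − (ẋ₀/ω)·sinh
numerator   = 0.5580 − (0.3328)·1.423652 − (0.7580/3.2869)·1.013304 = -0.149472
denominator = 1 − 1.423652 = -0.423652
p = -0.149472 / -0.423652 = 0.3528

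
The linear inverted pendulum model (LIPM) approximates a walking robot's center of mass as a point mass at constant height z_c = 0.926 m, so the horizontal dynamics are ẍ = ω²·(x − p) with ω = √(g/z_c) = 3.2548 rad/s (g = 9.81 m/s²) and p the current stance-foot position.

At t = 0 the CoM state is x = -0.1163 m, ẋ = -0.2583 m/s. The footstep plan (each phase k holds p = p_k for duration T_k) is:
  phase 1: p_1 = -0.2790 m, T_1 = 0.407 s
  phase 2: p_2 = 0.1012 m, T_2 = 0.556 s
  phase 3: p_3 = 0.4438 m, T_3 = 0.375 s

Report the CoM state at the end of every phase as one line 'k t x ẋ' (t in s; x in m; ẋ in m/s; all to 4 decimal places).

1 0.4070 -0.0901 0.4054
2 0.9630 -0.1285 -0.5794
3 1.3380 -0.8859 -3.9491

phase 1: p=-0.2790, T=0.407, ωT=1.324704, cosh=2.013476, sinh=1.747594; start (x,ẋ)=(-0.116300, -0.258300) → end (x,ẋ)=(-0.090096, 0.405368)
phase 2: p=0.1012, T=0.556, ωT=1.809669, cosh=3.136066, sinh=2.972358; start (x,ẋ)=(-0.090096, 0.405368) → end (x,ẋ)=(-0.128526, -0.579419)
phase 3: p=0.4438, T=0.375, ωT=1.220550, cosh=1.842060, sinh=1.546992; start (x,ẋ)=(-0.128526, -0.579419) → end (x,ẋ)=(-0.885853, -3.949068)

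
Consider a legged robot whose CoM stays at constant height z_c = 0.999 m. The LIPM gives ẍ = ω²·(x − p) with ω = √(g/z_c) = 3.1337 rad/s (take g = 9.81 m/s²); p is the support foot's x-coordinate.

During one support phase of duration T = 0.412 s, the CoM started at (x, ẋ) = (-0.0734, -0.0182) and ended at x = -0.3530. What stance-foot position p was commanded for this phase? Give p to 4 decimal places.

ωT = 3.1337·0.412 = 1.291084; cosh(ωT) = 1.955850, sinh(ωT) = 1.680878
x(T) = p + (x₀−p)·cosh(ωT) + (ẋ₀/ω)·sinh(ωT) ⇒ p·(1 − cosh) = x(T) − x₀·cosh − (ẋ₀/ω)·sinh
numerator   = -0.3530 − (-0.0734)·1.955850 − (-0.0182/3.1337)·1.680878 = -0.199678
denominator = 1 − 1.955850 = -0.955850
p = -0.199678 / -0.955850 = 0.2089

p = 0.2089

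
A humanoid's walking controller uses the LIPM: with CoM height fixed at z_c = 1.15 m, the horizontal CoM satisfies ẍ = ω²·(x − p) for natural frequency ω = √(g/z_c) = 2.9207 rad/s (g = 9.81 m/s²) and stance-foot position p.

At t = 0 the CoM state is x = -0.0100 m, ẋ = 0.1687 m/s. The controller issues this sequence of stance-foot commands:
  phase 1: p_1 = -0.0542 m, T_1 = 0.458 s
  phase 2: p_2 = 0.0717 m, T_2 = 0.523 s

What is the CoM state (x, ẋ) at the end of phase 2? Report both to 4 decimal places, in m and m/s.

phase 1: p=-0.0542, T=0.458, ωT=1.337681, cosh=2.036325, sinh=1.773871; start (x,ẋ)=(-0.010000, 0.168700) → end (x,ẋ)=(0.138265, 0.572526)
phase 2: p=0.0717, T=0.523, ωT=1.527526, cosh=2.411919, sinh=2.194847; start (x,ẋ)=(0.138265, 0.572526) → end (x,ẋ)=(0.662490, 1.807597)

x = 0.6625, ẋ = 1.8076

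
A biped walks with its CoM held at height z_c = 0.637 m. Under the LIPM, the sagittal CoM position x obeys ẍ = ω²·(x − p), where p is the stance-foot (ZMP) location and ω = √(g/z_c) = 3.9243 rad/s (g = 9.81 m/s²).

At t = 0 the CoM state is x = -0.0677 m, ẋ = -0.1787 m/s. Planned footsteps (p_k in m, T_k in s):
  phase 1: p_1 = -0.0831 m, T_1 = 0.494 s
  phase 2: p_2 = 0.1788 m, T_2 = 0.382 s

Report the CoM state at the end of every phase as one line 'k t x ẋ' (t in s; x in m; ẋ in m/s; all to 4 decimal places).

1 0.4940 -0.1834 -0.4281
2 0.8760 -0.9047 -4.0300

phase 1: p=-0.0831, T=0.494, ωT=1.938604, cosh=3.546475, sinh=3.402570; start (x,ẋ)=(-0.067700, -0.178700) → end (x,ẋ)=(-0.183426, -0.428123)
phase 2: p=0.1788, T=0.382, ωT=1.499083, cosh=2.350457, sinh=2.127122; start (x,ẋ)=(-0.183426, -0.428123) → end (x,ẋ)=(-0.904657, -4.029958)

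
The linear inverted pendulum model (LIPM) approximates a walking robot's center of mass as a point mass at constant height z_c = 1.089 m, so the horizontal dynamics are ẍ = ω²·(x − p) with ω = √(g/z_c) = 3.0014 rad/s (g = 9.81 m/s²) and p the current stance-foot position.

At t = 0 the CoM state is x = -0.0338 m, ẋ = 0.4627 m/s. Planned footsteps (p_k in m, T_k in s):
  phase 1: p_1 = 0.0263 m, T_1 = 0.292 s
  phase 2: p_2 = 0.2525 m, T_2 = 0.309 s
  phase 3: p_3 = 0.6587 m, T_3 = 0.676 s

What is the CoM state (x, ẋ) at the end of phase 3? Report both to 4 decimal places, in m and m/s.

phase 1: p=0.0263, T=0.292, ωT=0.876409, cosh=1.409266, sinh=0.992991; start (x,ẋ)=(-0.033800, 0.462700) → end (x,ẋ)=(0.094684, 0.472948)
phase 2: p=0.2525, T=0.309, ωT=0.927433, cosh=1.461789, sinh=1.066221; start (x,ẋ)=(0.094684, 0.472948) → end (x,ẋ)=(0.189817, 0.186314)
phase 3: p=0.6587, T=0.676, ωT=2.028946, cosh=3.868771, sinh=3.737297; start (x,ẋ)=(0.189817, 0.186314) → end (x,ẋ)=(-0.923307, -4.538716)

x = -0.9233, ẋ = -4.5387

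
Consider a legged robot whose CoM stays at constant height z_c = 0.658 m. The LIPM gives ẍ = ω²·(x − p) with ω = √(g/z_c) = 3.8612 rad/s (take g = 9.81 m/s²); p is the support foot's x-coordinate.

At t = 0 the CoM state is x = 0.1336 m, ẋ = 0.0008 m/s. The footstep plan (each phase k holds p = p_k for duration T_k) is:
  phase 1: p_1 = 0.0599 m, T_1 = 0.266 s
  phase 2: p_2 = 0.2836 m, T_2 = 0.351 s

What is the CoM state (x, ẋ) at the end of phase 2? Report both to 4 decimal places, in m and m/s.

x = 0.2246, ẋ = -0.0311

phase 1: p=0.0599, T=0.266, ωT=1.027079, cosh=1.575474, sinh=1.217423; start (x,ẋ)=(0.133600, 0.000800) → end (x,ẋ)=(0.176265, 0.347703)
phase 2: p=0.2836, T=0.351, ωT=1.355281, cosh=2.067863, sinh=1.809988; start (x,ẋ)=(0.176265, 0.347703) → end (x,ẋ)=(0.224636, -0.031135)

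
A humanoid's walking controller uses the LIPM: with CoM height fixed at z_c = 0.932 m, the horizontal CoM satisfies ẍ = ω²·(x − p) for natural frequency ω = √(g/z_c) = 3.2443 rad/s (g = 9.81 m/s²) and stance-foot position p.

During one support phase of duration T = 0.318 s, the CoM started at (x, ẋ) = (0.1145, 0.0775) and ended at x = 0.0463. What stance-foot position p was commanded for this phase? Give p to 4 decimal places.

p = 0.2822

ωT = 3.2443·0.318 = 1.031687; cosh(ωT) = 1.581101, sinh(ωT) = 1.224696
x(T) = p + (x₀−p)·cosh(ωT) + (ẋ₀/ω)·sinh(ωT) ⇒ p·(1 − cosh) = x(T) − x₀·cosh − (ẋ₀/ω)·sinh
numerator   = 0.0463 − (0.1145)·1.581101 − (0.0775/3.2443)·1.224696 = -0.163992
denominator = 1 − 1.581101 = -0.581101
p = -0.163992 / -0.581101 = 0.2822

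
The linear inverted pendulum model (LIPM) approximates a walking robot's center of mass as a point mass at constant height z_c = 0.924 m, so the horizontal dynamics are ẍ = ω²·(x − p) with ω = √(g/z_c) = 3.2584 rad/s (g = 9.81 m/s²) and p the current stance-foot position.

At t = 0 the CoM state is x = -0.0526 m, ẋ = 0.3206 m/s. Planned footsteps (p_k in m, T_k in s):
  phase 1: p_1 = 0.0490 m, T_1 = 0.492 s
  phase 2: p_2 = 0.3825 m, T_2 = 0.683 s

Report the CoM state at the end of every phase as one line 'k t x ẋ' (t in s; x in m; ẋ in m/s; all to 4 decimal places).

1 0.4920 0.0209 0.0396
2 1.1750 -1.2552 -5.2049

phase 1: p=0.0490, T=0.492, ωT=1.603133, cosh=2.584919, sinh=2.383654; start (x,ẋ)=(-0.052600, 0.320600) → end (x,ẋ)=(0.020904, 0.039608)
phase 2: p=0.3825, T=0.683, ωT=2.225487, cosh=4.683003, sinh=4.574989; start (x,ẋ)=(0.020904, 0.039608) → end (x,ẋ)=(-1.255241, -5.204873)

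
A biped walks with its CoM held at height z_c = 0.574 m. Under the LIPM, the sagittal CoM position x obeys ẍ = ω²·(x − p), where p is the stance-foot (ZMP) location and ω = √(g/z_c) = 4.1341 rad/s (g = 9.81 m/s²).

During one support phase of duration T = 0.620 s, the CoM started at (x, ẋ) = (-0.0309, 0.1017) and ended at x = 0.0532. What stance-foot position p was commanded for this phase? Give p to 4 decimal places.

p = -0.0174

ωT = 4.1341·0.620 = 2.563142; cosh(ωT) = 6.526794, sinh(ωT) = 6.449732
x(T) = p + (x₀−p)·cosh(ωT) + (ẋ₀/ω)·sinh(ωT) ⇒ p·(1 − cosh) = x(T) − x₀·cosh − (ẋ₀/ω)·sinh
numerator   = 0.0532 − (-0.0309)·6.526794 − (0.1017/4.1341)·6.449732 = 0.096213
denominator = 1 − 6.526794 = -5.526794
p = 0.096213 / -5.526794 = -0.0174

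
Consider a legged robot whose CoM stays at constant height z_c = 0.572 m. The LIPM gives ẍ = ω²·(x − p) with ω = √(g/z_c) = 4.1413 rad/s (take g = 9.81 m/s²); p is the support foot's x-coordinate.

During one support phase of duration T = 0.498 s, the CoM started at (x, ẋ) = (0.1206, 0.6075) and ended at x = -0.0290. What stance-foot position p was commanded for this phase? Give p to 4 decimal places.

p = 0.3600

ωT = 4.1413·0.498 = 2.062367; cosh(ωT) = 3.995859, sinh(ωT) = 3.868707
x(T) = p + (x₀−p)·cosh(ωT) + (ẋ₀/ω)·sinh(ωT) ⇒ p·(1 − cosh) = x(T) − x₀·cosh − (ẋ₀/ω)·sinh
numerator   = -0.0290 − (0.1206)·3.995859 − (0.6075/4.1413)·3.868707 = -1.078413
denominator = 1 − 3.995859 = -2.995859
p = -1.078413 / -2.995859 = 0.3600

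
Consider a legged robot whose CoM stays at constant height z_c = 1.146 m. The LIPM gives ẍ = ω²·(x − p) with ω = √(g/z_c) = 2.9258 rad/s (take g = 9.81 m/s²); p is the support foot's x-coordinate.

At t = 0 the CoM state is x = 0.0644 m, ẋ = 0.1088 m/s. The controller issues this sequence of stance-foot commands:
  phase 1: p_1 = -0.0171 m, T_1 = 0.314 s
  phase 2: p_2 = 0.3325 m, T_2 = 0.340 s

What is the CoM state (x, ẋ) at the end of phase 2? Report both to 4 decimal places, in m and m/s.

phase 1: p=-0.0171, T=0.314, ωT=0.918701, cosh=1.452535, sinh=1.053498; start (x,ẋ)=(0.064400, 0.108800) → end (x,ẋ)=(0.140457, 0.409245)
phase 2: p=0.3325, T=0.340, ωT=0.994772, cosh=1.536958, sinh=1.167150; start (x,ẋ)=(0.140457, 0.409245) → end (x,ẋ)=(0.200593, -0.026803)

x = 0.2006, ẋ = -0.0268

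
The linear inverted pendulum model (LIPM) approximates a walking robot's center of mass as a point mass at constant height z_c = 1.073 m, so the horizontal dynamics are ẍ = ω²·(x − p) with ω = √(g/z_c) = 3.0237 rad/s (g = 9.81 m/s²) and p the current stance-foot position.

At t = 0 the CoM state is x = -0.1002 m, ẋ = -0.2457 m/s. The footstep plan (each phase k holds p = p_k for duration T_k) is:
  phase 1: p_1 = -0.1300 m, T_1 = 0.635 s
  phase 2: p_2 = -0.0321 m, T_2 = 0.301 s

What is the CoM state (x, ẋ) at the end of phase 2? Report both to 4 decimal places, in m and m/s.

phase 1: p=-0.1300, T=0.635, ωT=1.920049, cosh=3.483948, sinh=3.337348; start (x,ẋ)=(-0.100200, -0.245700) → end (x,ẋ)=(-0.297365, -0.555290)
phase 2: p=-0.0321, T=0.301, ωT=0.910134, cosh=1.443563, sinh=1.041092; start (x,ẋ)=(-0.297365, -0.555290) → end (x,ẋ)=(-0.606219, -1.636636)

x = -0.6062, ẋ = -1.6366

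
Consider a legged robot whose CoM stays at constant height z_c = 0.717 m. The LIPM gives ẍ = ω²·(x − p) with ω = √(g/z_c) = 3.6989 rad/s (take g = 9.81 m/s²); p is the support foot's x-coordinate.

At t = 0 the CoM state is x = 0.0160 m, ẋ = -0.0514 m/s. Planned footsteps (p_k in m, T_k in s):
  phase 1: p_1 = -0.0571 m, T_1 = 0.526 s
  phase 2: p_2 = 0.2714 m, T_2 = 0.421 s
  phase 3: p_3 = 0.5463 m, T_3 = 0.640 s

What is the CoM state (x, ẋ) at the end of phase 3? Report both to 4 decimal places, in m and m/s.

x = 1.2361, ẋ = 2.6700

phase 1: p=-0.0571, T=0.526, ωT=1.945621, cosh=3.570439, sinh=3.427540; start (x,ẋ)=(0.016000, -0.051400) → end (x,ẋ)=(0.156270, 0.743251)
phase 2: p=0.2714, T=0.421, ωT=1.557237, cosh=2.478204, sinh=2.267486; start (x,ẋ)=(0.156270, 0.743251) → end (x,ẋ)=(0.441709, 0.876307)
phase 3: p=0.5463, T=0.640, ωT=2.367296, cosh=5.381120, sinh=5.287386; start (x,ẋ)=(0.441709, 0.876307) → end (x,ẋ)=(1.236118, 2.669972)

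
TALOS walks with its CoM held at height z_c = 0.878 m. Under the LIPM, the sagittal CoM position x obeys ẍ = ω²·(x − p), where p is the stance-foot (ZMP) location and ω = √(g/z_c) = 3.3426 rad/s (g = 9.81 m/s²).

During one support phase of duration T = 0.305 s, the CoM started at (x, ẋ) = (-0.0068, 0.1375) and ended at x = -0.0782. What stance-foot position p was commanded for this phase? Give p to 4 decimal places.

p = 0.2069

ωT = 3.3426·0.305 = 1.019493; cosh(ωT) = 1.566283, sinh(ωT) = 1.205506
x(T) = p + (x₀−p)·cosh(ωT) + (ẋ₀/ω)·sinh(ωT) ⇒ p·(1 − cosh) = x(T) − x₀·cosh − (ẋ₀/ω)·sinh
numerator   = -0.0782 − (-0.0068)·1.566283 − (0.1375/3.3426)·1.205506 = -0.117139
denominator = 1 − 1.566283 = -0.566283
p = -0.117139 / -0.566283 = 0.2069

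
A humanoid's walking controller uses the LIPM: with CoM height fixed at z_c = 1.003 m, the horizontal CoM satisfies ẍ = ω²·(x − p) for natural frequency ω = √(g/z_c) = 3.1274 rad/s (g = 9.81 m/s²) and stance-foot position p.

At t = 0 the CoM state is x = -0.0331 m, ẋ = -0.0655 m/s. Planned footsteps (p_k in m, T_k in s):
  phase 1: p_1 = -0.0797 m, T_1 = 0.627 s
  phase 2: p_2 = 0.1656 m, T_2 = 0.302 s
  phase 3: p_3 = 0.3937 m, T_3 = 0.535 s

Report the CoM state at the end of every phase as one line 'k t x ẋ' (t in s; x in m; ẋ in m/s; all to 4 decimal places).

1 0.6270 0.0162 0.2702
2 0.9290 0.0388 -0.1099
3 1.4640 -0.6757 -3.1568

phase 1: p=-0.0797, T=0.627, ωT=1.960880, cosh=3.623155, sinh=3.482421; start (x,ẋ)=(-0.033100, -0.065500) → end (x,ẋ)=(0.016204, 0.270200)
phase 2: p=0.1656, T=0.302, ωT=0.944475, cosh=1.480173, sinh=1.091289; start (x,ẋ)=(0.016204, 0.270200) → end (x,ẋ)=(0.038752, -0.109932)
phase 3: p=0.3937, T=0.535, ωT=1.673159, cosh=2.758314, sinh=2.570661; start (x,ẋ)=(0.038752, -0.109932) → end (x,ẋ)=(-0.675719, -3.156824)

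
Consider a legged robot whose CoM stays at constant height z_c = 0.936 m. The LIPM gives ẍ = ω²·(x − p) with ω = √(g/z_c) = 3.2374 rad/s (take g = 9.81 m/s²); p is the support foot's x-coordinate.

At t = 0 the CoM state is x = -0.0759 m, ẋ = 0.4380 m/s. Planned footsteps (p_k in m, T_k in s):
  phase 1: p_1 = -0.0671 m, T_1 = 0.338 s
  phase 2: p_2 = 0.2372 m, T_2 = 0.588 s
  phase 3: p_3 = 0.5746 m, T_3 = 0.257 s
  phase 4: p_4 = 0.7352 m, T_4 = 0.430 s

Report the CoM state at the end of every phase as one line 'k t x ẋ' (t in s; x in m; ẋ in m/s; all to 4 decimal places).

1 0.3380 0.0977 0.6897
2 0.9260 0.4576 0.8836
3 1.1830 0.6689 0.8548
4 1.6130 1.0920 1.4209

phase 1: p=-0.0671, T=0.338, ωT=1.094241, cosh=1.660854, sinh=1.326061; start (x,ẋ)=(-0.075900, 0.438000) → end (x,ẋ)=(0.097692, 0.689676)
phase 2: p=0.2372, T=0.588, ωT=1.903591, cosh=3.429490, sinh=3.280458; start (x,ẋ)=(0.097692, 0.689676) → end (x,ẋ)=(0.457608, 0.883643)
phase 3: p=0.5746, T=0.257, ωT=0.832012, cosh=1.366555, sinh=0.931382; start (x,ẋ)=(0.457608, 0.883643) → end (x,ẋ)=(0.668943, 0.854786)
phase 4: p=0.7352, T=0.430, ωT=1.392082, cosh=2.135887, sinh=1.887330; start (x,ẋ)=(0.668943, 0.854786) → end (x,ẋ)=(1.092005, 1.420898)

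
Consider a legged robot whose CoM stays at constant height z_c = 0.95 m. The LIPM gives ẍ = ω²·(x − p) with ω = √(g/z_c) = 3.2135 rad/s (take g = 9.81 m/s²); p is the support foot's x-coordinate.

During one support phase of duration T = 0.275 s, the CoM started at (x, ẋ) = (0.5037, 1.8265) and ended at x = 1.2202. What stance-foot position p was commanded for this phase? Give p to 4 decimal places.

p = 0.1526

ωT = 3.2135·0.275 = 0.883713; cosh(ωT) = 1.416556, sinh(ωT) = 1.003310
x(T) = p + (x₀−p)·cosh(ωT) + (ẋ₀/ω)·sinh(ωT) ⇒ p·(1 − cosh) = x(T) − x₀·cosh − (ẋ₀/ω)·sinh
numerator   = 1.2202 − (0.5037)·1.416556 − (1.8265/3.2135)·1.003310 = -0.063584
denominator = 1 − 1.416556 = -0.416556
p = -0.063584 / -0.416556 = 0.1526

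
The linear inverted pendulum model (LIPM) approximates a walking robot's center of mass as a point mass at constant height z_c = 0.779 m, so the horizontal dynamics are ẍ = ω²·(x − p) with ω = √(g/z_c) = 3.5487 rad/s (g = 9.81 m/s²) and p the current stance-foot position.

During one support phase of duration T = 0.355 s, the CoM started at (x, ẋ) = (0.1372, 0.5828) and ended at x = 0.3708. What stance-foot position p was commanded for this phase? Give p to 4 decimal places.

ωT = 3.5487·0.355 = 1.259788; cosh(ωT) = 1.904195, sinh(ωT) = 1.620481
x(T) = p + (x₀−p)·cosh(ωT) + (ẋ₀/ω)·sinh(ωT) ⇒ p·(1 − cosh) = x(T) − x₀·cosh − (ẋ₀/ω)·sinh
numerator   = 0.3708 − (0.1372)·1.904195 − (0.5828/3.5487)·1.620481 = -0.156586
denominator = 1 − 1.904195 = -0.904195
p = -0.156586 / -0.904195 = 0.1732

p = 0.1732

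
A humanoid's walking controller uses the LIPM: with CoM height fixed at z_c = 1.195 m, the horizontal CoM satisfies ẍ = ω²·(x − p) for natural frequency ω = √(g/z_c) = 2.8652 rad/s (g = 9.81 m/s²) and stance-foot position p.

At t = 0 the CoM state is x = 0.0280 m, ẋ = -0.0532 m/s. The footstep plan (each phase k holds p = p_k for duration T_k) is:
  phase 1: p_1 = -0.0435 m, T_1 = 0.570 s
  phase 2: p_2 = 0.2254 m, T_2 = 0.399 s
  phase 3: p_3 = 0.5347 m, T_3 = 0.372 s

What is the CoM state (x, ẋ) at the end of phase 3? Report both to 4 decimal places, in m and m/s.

phase 1: p=-0.0435, T=0.570, ωT=1.633164, cosh=2.657680, sinh=2.462369; start (x,ẋ)=(0.028000, -0.053200) → end (x,ẋ)=(0.100804, 0.363057)
phase 2: p=0.2254, T=0.399, ωT=1.143215, cosh=1.727814, sinh=1.409022; start (x,ẋ)=(0.100804, 0.363057) → end (x,ẋ)=(0.188662, 0.124283)
phase 3: p=0.5347, T=0.372, ωT=1.065854, cosh=1.623876, sinh=1.279443; start (x,ẋ)=(0.188662, 0.124283) → end (x,ẋ)=(0.028275, -1.066707)

x = 0.0283, ẋ = -1.0667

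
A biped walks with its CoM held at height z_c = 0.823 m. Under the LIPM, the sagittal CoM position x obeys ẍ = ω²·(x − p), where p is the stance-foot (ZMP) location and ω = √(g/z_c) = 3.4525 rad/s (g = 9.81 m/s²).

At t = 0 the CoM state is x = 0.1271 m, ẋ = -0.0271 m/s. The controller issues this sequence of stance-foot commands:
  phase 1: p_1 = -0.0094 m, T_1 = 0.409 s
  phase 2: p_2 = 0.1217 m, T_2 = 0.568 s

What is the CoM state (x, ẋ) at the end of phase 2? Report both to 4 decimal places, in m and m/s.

x = 1.5254, ẋ = 4.8929

phase 1: p=-0.0094, T=0.409, ωT=1.412073, cosh=2.174045, sinh=1.930408; start (x,ẋ)=(0.127100, -0.027100) → end (x,ẋ)=(0.272205, 0.850819)
phase 2: p=0.1217, T=0.568, ωT=1.961020, cosh=3.623643, sinh=3.482929; start (x,ẋ)=(0.272205, 0.850819) → end (x,ẋ)=(1.525393, 4.892856)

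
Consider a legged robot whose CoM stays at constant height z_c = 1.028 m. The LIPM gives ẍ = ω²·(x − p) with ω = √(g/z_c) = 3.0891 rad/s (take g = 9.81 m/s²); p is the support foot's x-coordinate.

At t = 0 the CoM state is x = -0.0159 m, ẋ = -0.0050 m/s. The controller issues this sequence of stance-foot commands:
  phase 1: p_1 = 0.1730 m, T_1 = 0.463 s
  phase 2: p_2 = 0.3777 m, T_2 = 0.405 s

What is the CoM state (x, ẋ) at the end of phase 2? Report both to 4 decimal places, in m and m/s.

x = -1.4069, ẋ = -5.2921

phase 1: p=0.1730, T=0.463, ωT=1.430253, cosh=2.209503, sinh=1.970255; start (x,ẋ)=(-0.015900, -0.005000) → end (x,ẋ)=(-0.247564, -1.160752)
phase 2: p=0.3777, T=0.405, ωT=1.251086, cosh=1.890164, sinh=1.603970; start (x,ẋ)=(-0.247564, -1.160752) → end (x,ẋ)=(-1.406855, -5.292085)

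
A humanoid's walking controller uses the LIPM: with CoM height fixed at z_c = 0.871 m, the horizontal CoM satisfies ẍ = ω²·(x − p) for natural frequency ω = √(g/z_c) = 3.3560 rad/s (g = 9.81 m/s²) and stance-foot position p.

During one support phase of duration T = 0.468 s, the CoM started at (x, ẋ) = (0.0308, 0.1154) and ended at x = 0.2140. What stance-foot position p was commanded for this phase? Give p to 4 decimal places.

ωT = 3.3560·0.468 = 1.570608; cosh(ωT) = 2.508745, sinh(ωT) = 2.300826
x(T) = p + (x₀−p)·cosh(ωT) + (ẋ₀/ω)·sinh(ωT) ⇒ p·(1 − cosh) = x(T) − x₀·cosh − (ẋ₀/ω)·sinh
numerator   = 0.2140 − (0.0308)·2.508745 − (0.1154/3.3560)·2.300826 = 0.057614
denominator = 1 − 2.508745 = -1.508745
p = 0.057614 / -1.508745 = -0.0382

p = -0.0382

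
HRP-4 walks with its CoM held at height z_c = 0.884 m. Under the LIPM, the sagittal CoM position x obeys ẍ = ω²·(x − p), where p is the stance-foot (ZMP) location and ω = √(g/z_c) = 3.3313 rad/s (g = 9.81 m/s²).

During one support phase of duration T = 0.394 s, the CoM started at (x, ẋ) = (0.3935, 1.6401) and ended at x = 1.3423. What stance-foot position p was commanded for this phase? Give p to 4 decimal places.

p = 0.2923

ωT = 3.3313·0.394 = 1.312532; cosh(ωT) = 1.992354, sinh(ωT) = 1.723216
x(T) = p + (x₀−p)·cosh(ωT) + (ẋ₀/ω)·sinh(ωT) ⇒ p·(1 − cosh) = x(T) − x₀·cosh − (ẋ₀/ω)·sinh
numerator   = 1.3423 − (0.3935)·1.992354 − (1.6401/3.3313)·1.723216 = -0.290083
denominator = 1 − 1.992354 = -0.992354
p = -0.290083 / -0.992354 = 0.2923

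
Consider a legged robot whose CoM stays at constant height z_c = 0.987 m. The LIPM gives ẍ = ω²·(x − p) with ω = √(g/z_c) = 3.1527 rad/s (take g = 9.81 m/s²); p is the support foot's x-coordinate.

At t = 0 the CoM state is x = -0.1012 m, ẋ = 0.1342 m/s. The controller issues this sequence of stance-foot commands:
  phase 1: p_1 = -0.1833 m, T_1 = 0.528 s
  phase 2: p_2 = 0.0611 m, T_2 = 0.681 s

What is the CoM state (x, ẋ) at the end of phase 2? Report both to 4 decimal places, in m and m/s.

x = 1.8203, ẋ = 5.6334

phase 1: p=-0.1833, T=0.528, ωT=1.664626, cosh=2.736478, sinh=2.547217; start (x,ẋ)=(-0.101200, 0.134200) → end (x,ẋ)=(0.149791, 1.026548)
phase 2: p=0.0611, T=0.681, ωT=2.146989, cosh=4.337941, sinh=4.221105; start (x,ẋ)=(0.149791, 1.026548) → end (x,ẋ)=(1.820269, 5.633401)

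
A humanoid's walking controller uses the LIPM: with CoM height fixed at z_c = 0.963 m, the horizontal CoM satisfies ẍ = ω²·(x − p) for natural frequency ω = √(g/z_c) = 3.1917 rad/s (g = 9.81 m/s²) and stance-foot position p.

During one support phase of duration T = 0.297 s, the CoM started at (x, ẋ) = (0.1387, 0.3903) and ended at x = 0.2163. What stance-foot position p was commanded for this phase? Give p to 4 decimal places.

ωT = 3.1917·0.297 = 0.947935; cosh(ωT) = 1.483958, sinh(ωT) = 1.096417
x(T) = p + (x₀−p)·cosh(ωT) + (ẋ₀/ω)·sinh(ωT) ⇒ p·(1 − cosh) = x(T) − x₀·cosh − (ẋ₀/ω)·sinh
numerator   = 0.2163 − (0.1387)·1.483958 − (0.3903/3.1917)·1.096417 = -0.123601
denominator = 1 − 1.483958 = -0.483958
p = -0.123601 / -0.483958 = 0.2554

p = 0.2554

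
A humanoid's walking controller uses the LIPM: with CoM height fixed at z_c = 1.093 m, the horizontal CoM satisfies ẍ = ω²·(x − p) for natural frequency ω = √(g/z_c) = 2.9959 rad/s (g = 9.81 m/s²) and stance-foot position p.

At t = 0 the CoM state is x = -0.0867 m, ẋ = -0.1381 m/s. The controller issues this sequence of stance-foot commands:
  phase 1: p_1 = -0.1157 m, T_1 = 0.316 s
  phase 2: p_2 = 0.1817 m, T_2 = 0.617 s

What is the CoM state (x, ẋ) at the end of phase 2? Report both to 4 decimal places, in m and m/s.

x = -0.9236, ẋ = -3.1847

phase 1: p=-0.1157, T=0.316, ωT=0.946704, cosh=1.482610, sinh=1.094592; start (x,ẋ)=(-0.086700, -0.138100) → end (x,ẋ)=(-0.123161, -0.109649)
phase 2: p=0.1817, T=0.617, ωT=1.848470, cosh=3.253788, sinh=3.096310; start (x,ẋ)=(-0.123161, -0.109649) → end (x,ẋ)=(-0.923577, -3.184737)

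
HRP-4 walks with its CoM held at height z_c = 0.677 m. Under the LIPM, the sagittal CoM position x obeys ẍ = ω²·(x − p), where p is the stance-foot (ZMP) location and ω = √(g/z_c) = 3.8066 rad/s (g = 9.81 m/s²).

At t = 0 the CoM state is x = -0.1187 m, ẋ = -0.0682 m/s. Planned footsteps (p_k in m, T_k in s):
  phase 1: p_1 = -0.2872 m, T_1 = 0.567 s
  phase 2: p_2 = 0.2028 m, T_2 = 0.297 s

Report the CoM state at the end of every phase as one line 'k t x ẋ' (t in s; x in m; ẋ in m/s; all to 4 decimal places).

phase 1: p=-0.2872, T=0.567, ωT=2.158342, cosh=4.386146, sinh=4.270629; start (x,ẋ)=(-0.118700, -0.068200) → end (x,ẋ)=(0.375352, 2.440098)
phase 2: p=0.2028, T=0.297, ωT=1.130560, cosh=1.710122, sinh=1.387269; start (x,ẋ)=(0.375352, 2.440098) → end (x,ẋ)=(1.387149, 5.084073)

1 0.5670 0.3754 2.4401
2 0.8640 1.3871 5.0841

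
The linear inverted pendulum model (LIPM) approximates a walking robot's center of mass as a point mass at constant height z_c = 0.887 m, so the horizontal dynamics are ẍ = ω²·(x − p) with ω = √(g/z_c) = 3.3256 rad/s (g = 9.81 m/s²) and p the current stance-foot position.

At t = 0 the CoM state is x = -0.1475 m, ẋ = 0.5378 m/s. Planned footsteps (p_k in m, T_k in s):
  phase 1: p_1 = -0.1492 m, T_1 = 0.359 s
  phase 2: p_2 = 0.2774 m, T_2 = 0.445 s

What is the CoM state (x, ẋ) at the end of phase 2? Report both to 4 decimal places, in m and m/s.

x = 0.4707, ẋ = 1.0026

phase 1: p=-0.1492, T=0.359, ωT=1.193890, cosh=1.801467, sinh=1.498427; start (x,ẋ)=(-0.147500, 0.537800) → end (x,ẋ)=(0.096181, 0.977300)
phase 2: p=0.2774, T=0.445, ωT=1.479892, cosh=2.310067, sinh=2.082404; start (x,ẋ)=(0.096181, 0.977300) → end (x,ẋ)=(0.470732, 1.002643)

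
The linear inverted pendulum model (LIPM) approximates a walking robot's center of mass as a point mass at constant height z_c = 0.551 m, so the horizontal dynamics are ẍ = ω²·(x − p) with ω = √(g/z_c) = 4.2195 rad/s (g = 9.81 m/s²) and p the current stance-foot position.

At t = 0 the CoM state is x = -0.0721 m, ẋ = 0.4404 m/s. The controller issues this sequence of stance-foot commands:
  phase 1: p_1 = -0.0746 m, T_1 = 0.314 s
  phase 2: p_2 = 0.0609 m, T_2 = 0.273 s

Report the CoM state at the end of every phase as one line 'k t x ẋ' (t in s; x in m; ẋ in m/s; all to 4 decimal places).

1 0.3140 0.1129 0.9053
2 0.5870 0.4569 1.8878

phase 1: p=-0.0746, T=0.314, ωT=1.324923, cosh=2.013860, sinh=1.748036; start (x,ẋ)=(-0.072100, 0.440400) → end (x,ẋ)=(0.112882, 0.905343)
phase 2: p=0.0609, T=0.273, ωT=1.151924, cosh=1.740151, sinh=1.424123; start (x,ẋ)=(0.112882, 0.905343) → end (x,ẋ)=(0.456918, 1.887796)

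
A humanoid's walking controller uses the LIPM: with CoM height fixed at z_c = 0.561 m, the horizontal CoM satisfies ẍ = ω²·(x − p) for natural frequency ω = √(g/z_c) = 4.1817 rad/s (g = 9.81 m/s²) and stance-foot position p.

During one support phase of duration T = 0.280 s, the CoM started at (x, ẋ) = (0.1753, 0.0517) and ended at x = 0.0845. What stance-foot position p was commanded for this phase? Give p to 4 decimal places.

p = 0.3171

ωT = 4.1817·0.280 = 1.170876; cosh(ωT) = 1.767456, sinh(ωT) = 1.457361
x(T) = p + (x₀−p)·cosh(ωT) + (ẋ₀/ω)·sinh(ωT) ⇒ p·(1 − cosh) = x(T) − x₀·cosh − (ẋ₀/ω)·sinh
numerator   = 0.0845 − (0.1753)·1.767456 − (0.0517/4.1817)·1.457361 = -0.243353
denominator = 1 − 1.767456 = -0.767456
p = -0.243353 / -0.767456 = 0.3171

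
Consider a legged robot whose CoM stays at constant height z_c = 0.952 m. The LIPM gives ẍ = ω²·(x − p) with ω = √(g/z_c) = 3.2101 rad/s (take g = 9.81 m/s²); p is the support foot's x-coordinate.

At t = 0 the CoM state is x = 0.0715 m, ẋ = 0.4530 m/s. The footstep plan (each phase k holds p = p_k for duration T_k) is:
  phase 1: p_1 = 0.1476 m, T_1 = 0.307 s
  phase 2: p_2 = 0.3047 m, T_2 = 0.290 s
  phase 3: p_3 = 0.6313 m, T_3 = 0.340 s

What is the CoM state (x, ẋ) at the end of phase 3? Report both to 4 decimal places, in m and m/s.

x = 0.1389, ẋ = -1.1275

phase 1: p=0.1476, T=0.307, ωT=0.985501, cosh=1.526203, sinh=1.152950; start (x,ẋ)=(0.071500, 0.453000) → end (x,ẋ)=(0.194157, 0.409717)
phase 2: p=0.3047, T=0.290, ωT=0.930929, cosh=1.465526, sinh=1.071339; start (x,ẋ)=(0.194157, 0.409717) → end (x,ẋ)=(0.279435, 0.220282)
phase 3: p=0.6313, T=0.340, ωT=1.091434, cosh=1.657138, sinh=1.321404; start (x,ẋ)=(0.279435, 0.220282) → end (x,ẋ)=(0.138888, -1.127515)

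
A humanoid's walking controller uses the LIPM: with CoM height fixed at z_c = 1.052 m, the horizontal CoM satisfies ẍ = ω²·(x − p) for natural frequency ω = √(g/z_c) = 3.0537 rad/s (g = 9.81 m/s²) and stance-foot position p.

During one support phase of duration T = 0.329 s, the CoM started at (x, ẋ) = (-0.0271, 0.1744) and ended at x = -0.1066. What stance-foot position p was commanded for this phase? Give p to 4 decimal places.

p = 0.2409

ωT = 3.0537·0.329 = 1.004667; cosh(ωT) = 1.548582, sinh(ωT) = 1.182416
x(T) = p + (x₀−p)·cosh(ωT) + (ẋ₀/ω)·sinh(ωT) ⇒ p·(1 − cosh) = x(T) − x₀·cosh − (ẋ₀/ω)·sinh
numerator   = -0.1066 − (-0.0271)·1.548582 − (0.1744/3.0537)·1.182416 = -0.132162
denominator = 1 − 1.548582 = -0.548582
p = -0.132162 / -0.548582 = 0.2409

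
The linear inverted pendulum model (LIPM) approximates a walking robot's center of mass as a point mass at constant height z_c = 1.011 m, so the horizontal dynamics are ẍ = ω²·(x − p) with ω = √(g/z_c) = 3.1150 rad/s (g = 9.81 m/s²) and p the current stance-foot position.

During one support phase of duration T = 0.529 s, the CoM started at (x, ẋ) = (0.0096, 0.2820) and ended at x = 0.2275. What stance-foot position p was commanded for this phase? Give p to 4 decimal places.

ωT = 3.1150·0.529 = 1.647835; cosh(ωT) = 2.694093, sinh(ωT) = 2.501626
x(T) = p + (x₀−p)·cosh(ωT) + (ẋ₀/ω)·sinh(ωT) ⇒ p·(1 − cosh) = x(T) − x₀·cosh − (ẋ₀/ω)·sinh
numerator   = 0.2275 − (0.0096)·2.694093 − (0.2820/3.1150)·2.501626 = -0.024835
denominator = 1 − 2.694093 = -1.694093
p = -0.024835 / -1.694093 = 0.0147

p = 0.0147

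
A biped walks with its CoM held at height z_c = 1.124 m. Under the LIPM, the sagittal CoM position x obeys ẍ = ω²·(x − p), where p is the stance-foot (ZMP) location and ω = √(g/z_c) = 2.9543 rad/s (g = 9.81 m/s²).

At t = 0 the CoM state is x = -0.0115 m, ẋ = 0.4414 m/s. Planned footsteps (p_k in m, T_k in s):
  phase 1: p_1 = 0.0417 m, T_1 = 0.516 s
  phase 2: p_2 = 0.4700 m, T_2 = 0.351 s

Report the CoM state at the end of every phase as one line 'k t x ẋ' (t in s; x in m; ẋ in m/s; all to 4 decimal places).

1 0.5160 0.2406 0.7178
2 0.8670 0.4054 0.3038

phase 1: p=0.0417, T=0.516, ωT=1.524419, cosh=2.405111, sinh=2.187363; start (x,ẋ)=(-0.011500, 0.441400) → end (x,ẋ)=(0.240561, 0.717831)
phase 2: p=0.4700, T=0.351, ωT=1.036959, cosh=1.587579, sinh=1.233048; start (x,ẋ)=(0.240561, 0.717831) → end (x,ẋ)=(0.405351, 0.303812)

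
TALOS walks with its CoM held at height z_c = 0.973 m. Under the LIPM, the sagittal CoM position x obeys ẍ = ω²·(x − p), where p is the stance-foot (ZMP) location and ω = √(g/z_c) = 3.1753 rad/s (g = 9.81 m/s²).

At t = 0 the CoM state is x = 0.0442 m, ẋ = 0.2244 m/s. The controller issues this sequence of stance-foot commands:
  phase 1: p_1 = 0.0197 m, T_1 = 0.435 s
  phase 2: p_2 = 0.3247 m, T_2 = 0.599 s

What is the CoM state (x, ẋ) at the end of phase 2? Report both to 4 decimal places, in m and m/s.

phase 1: p=0.0197, T=0.435, ωT=1.381255, cosh=2.115579, sinh=1.864316; start (x,ẋ)=(0.044200, 0.224400) → end (x,ẋ)=(0.203284, 0.619770)
phase 2: p=0.3247, T=0.599, ωT=1.902005, cosh=3.424290, sinh=3.275021; start (x,ẋ)=(0.203284, 0.619770) → end (x,ẋ)=(0.548170, 0.859645)

x = 0.5482, ẋ = 0.8596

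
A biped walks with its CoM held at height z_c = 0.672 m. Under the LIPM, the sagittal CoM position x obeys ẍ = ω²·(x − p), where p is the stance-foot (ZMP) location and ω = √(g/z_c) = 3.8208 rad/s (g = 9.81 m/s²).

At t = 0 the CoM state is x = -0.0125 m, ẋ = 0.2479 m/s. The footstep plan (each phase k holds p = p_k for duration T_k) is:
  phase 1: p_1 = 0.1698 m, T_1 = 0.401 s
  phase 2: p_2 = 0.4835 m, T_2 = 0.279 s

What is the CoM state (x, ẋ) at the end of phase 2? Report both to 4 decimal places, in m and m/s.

x = -0.8241, ẋ = -4.5132

phase 1: p=0.1698, T=0.401, ωT=1.532141, cosh=2.422073, sinh=2.206001; start (x,ẋ)=(-0.012500, 0.247900) → end (x,ẋ)=(-0.128615, -0.936118)
phase 2: p=0.4835, T=0.279, ωT=1.066003, cosh=1.624066, sinh=1.279684; start (x,ẋ)=(-0.128615, -0.936118) → end (x,ẋ)=(-0.824145, -4.513203)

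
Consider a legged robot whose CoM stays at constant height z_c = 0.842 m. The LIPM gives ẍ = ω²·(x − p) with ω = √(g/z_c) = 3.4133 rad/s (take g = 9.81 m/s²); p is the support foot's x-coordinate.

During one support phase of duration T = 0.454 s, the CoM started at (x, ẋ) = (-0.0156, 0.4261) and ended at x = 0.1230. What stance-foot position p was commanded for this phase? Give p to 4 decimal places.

ωT = 3.4133·0.454 = 1.549638; cosh(ωT) = 2.461045, sinh(ωT) = 2.248721
x(T) = p + (x₀−p)·cosh(ωT) + (ẋ₀/ω)·sinh(ωT) ⇒ p·(1 − cosh) = x(T) − x₀·cosh − (ẋ₀/ω)·sinh
numerator   = 0.1230 − (-0.0156)·2.461045 − (0.4261/3.4133)·2.248721 = -0.119327
denominator = 1 − 2.461045 = -1.461045
p = -0.119327 / -1.461045 = 0.0817

p = 0.0817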